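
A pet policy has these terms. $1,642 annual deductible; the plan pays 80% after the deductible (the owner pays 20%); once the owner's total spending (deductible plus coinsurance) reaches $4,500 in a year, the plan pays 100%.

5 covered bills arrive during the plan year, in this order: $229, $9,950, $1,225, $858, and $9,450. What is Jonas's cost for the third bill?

$245

Claim 1 ($229): entire amount goes to the deductible. Owner pays $229; OOP now $229.
Claim 2 ($9,950): $1,413 finishes the deductible; $8,537 goes to coinsurance; owner's 20% is $1,707.40. Owner owes $3,120.40 (running OOP $3,349.40).
Claim 3 ($1,225): deductible met; 20% of $1,225 = $245. Cost to owner: $245. OOP to date $3,594.40.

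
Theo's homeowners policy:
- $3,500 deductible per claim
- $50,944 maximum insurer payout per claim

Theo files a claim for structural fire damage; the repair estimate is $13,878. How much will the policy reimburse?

Less the $3,500 deductible: $13,878 − $3,500 = $10,378.
That's under the $50,944 cap, so the insurer reimburses the full $10,378.

$10,378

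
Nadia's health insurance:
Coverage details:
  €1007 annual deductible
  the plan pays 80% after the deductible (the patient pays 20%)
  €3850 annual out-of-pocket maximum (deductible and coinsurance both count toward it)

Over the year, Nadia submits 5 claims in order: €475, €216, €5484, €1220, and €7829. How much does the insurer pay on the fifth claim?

Bill 1, €475: entire amount goes to the deductible. Patient owes €475 (running OOP €475). Insurer: €475 − €475 = €0.
Bill 2, €216: all of it applies to the deductible. Patient owes €216 (running OOP €691). Insurer: €216 − €216 = €0.
Bill 3, €5484: deductible takes €316, €5168 remains; coinsurance €5168 × 20% = €1033.60. Cost to patient: €1349.60. OOP to date €2040.60. Insurer: €5484 − €1349.60 = €4134.40.
Bill 4, €1220: 20% coinsurance on €1220 = €244. Patient pays €244; OOP now €2284.60. Insurer: €1220 − €244 = €976.
Bill 5, €7829: 20% coinsurance on €7829 = €1565.80. Adding that to €2284.60 gives €3850.40, past the €3850 cap; patient pays only €3850 − €2284.60 = €1565.40. Insurer: €7829 − €1565.40 = €6263.60.

€6263.60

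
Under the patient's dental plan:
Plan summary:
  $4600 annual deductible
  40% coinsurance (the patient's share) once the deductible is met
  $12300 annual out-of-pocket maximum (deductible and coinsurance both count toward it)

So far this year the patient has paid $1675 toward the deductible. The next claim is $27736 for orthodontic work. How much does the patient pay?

$10625

Remaining deductible: $4600 − $1675 = $2925.
That leaves $27736 − $2925 = $24811 for coinsurance.
40% of $24811 = $9924.40 falls to the patient.
Patient responsibility before any cap: $2925 + $9924.40 = $12849.40.
Year-to-date out-of-pocket would reach $1675 + $12849.40 = $14524.40, above the $12300 maximum, so the patient pays only $12300 − $1675 = $10625.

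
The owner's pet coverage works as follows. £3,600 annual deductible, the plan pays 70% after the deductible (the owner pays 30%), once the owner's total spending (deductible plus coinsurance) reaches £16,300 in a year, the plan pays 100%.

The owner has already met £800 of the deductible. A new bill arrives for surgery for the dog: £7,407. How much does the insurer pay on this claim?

£3,224.90

Remaining deductible: £3,600 − £800 = £2,800.
After the £2,800 deductible portion, £7,407 − £2,800 = £4,607 is subject to coinsurance.
30% of £4,607 = £1,382.10 falls to the owner.
That puts the owner's cost at £2,800 + £1,382.10 = £4,182.10 before any cap.
Year-to-date out-of-pocket becomes £800 + £4,182.10 = £4,982.10, still under the £16,300 maximum, so no cap applies.
The plan picks up £7,407 − £4,182.10 = £3,224.90.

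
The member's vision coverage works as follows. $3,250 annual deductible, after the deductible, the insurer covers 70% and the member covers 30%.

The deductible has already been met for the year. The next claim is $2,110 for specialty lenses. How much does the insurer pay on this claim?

With the deductible met, the entire $2,110 is subject to coinsurance.
30% of $2,110 = $633 falls to the member.
Insurer pays the balance: $2,110 − $633 = $1,477.

$1,477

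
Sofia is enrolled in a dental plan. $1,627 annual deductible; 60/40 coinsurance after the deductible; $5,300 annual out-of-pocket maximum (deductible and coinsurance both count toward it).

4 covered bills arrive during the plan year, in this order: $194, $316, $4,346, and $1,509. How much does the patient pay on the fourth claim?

$603.60

Claim 1 — $194: all of it applies to the deductible. Patient pays $194; OOP now $194.
Claim 2 — $316: fully absorbed by the deductible. Patient pays $316; OOP now $510.
Claim 3 — $4,346: deductible takes $1,117, $3,229 remains; 40% of $3,229 = $1,291.60. Patient owes $2,408.60 (running OOP $2,918.60).
Claim 4 — $1,509: 40% coinsurance on $1,509 = $603.60. Patient pays $603.60; OOP now $3,522.20.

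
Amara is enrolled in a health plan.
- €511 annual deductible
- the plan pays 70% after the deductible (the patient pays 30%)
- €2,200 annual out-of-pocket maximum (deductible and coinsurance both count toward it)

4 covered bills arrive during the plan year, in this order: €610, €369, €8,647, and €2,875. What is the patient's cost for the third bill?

€1,548.60

Claim 1 (€610): €511 to deductible, leaving €99; patient's 30% is €29.70. Patient pays €540.70; OOP now €540.70.
Claim 2 (€369): deductible already satisfied, so patient's share is 30% × €369 = €110.70. Patient pays €110.70; OOP now €651.40.
Claim 3 (€8,647): deductible already satisfied, so patient's share is 30% × €8,647 = €2,594.10. OOP would hit €3,245.50 > €2,200, so the cap limits the patient to €2,200 − €651.40 = €1,548.60.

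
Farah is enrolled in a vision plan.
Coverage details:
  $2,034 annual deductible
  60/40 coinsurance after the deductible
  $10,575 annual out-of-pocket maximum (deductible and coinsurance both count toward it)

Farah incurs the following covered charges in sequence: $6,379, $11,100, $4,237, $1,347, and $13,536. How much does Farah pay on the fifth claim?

Claim 1 ($6,379): $2,034 finishes the deductible; $4,345 goes to coinsurance; member's 40% is $1,738. Member owes $3,772 (running OOP $3,772).
Claim 2 ($11,100): deductible met; 40% of $11,100 = $4,440. Member pays $4,440; OOP now $8,212.
Claim 3 ($4,237): deductible already satisfied, so member's share is 40% × $4,237 = $1,694.80. Member owes $1,694.80 (running OOP $9,906.80).
Claim 4 ($1,347): deductible met; 40% of $1,347 = $538.80. Member pays $538.80; OOP now $10,445.60.
Claim 5 ($13,536): 40% coinsurance on $13,536 = $5,414.40. Adding that to $10,445.60 gives $15,860, past the $10,575 cap; member pays only $10,575 − $10,445.60 = $129.40.

$129.40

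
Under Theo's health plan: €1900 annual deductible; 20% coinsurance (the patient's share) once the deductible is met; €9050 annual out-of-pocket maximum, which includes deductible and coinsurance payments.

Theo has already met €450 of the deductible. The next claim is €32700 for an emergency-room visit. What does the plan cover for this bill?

€25000

Remaining deductible: €1900 − €450 = €1450.
The remaining €31250 (= €32700 − €1450) moves to coinsurance.
Patient's 20% share of €31250 is €6250.
That puts the patient's cost at €1450 + €6250 = €7700 before any cap.
Total out-of-pocket so far would be €450 + €7700 = €8150, below the €9050 cap — no reduction.
Insurer pays the balance: €32700 − €7700 = €25000.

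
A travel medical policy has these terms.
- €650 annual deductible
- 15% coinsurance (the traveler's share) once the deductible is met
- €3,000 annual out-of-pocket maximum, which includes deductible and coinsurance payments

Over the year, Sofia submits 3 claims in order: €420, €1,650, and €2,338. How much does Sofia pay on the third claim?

#1 (€420): fully absorbed by the deductible. Traveler pays €420; OOP now €420.
#2 (€1,650): €230 finishes the deductible; €1,420 goes to coinsurance; 15% of €1,420 = €213. Traveler pays €443; OOP now €863.
#3 (€2,338): deductible already satisfied, so traveler's share is 15% × €2,338 = €350.70. Traveler pays €350.70; OOP now €1,213.70.

€350.70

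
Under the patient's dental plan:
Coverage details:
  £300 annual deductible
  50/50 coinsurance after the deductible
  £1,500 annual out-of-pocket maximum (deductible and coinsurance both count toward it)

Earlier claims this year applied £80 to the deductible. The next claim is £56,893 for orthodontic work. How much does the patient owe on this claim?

Deductible still to meet: £300 − £80 = £220.
The remaining £56,673 (= £56,893 − £220) moves to coinsurance.
Patient's 50% share of £56,673 is £28,336.50.
Patient responsibility before any cap: £220 + £28,336.50 = £28,556.50.
That would bring total out-of-pocket to £28,636.50, past the £1,500 cap. The patient is capped at £1,500 − £80 = £1,420 on this claim.

£1,420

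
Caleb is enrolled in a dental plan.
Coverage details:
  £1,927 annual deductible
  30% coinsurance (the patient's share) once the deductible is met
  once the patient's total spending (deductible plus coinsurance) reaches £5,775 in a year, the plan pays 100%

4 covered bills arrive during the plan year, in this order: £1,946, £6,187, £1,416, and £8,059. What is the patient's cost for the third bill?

£424.80

Claim 1 (£1,946): £1,927 finishes the deductible; £19 goes to coinsurance; patient's 30% is £5.70. Patient owes £1,932.70 (running OOP £1,932.70).
Claim 2 (£6,187): deductible already satisfied, so patient's share is 30% × £6,187 = £1,856.10. Cost to patient: £1,856.10. OOP to date £3,788.80.
Claim 3 (£1,416): 30% coinsurance on £1,416 = £424.80. Patient owes £424.80 (running OOP £4,213.60).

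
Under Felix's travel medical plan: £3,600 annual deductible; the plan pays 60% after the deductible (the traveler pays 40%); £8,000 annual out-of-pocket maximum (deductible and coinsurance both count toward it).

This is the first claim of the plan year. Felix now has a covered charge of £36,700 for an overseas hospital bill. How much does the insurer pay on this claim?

£28,700

Deductible not yet touched, so the first £3,600 of the bill goes to the deductible.
The remaining £33,100 (= £36,700 − £3,600) moves to coinsurance.
Traveler's 40% share of £33,100 is £13,240.
That puts the traveler's cost at £3,600 + £13,240 = £16,840 before any cap.
That would bring total out-of-pocket to £16,840, past the £8,000 cap. The traveler is capped at £8,000 − £0 = £8,000 on this claim.
The insurer covers the remainder: £36,700 − £8,000 = £28,700.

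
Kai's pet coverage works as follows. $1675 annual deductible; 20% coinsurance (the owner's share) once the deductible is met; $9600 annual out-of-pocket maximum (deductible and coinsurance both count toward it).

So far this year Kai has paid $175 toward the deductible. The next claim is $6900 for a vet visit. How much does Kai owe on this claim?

Deductible still to meet: $1675 − $175 = $1500.
After the $1500 deductible portion, $6900 − $1500 = $5400 is subject to coinsurance.
20% of $5400 = $1080 falls to the owner.
Owner responsibility before any cap: $1500 + $1080 = $2580.
Cumulative spending $175 + $2580 = $2755 stays under the $9600 maximum.

$2580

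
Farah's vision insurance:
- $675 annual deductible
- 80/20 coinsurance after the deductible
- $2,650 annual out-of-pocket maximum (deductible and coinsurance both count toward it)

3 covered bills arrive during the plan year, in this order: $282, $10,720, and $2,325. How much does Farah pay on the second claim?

$2,368

Claim 1 ($282): all of it applies to the deductible. Cost to member: $282. OOP to date $282.
Claim 2 ($10,720): deductible takes $393, $10,327 remains; 20% of $10,327 = $2,065.40. Claim cost before the cap: $393 + $2,065.40 = $2,458.40. OOP would hit $2,740.40 > $2,650, so the cap limits the member to $2,650 − $282 = $2,368.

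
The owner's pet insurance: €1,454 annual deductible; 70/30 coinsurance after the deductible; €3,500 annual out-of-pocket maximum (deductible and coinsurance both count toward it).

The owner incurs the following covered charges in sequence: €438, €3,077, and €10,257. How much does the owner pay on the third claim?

€1,427.70

Claim 1 — €438: entire amount goes to the deductible. Owner owes €438 (running OOP €438).
Claim 2 — €3,077: €1,016 to deductible, leaving €2,061; owner's 30% is €618.30. Cost to owner: €1,634.30. OOP to date €2,072.30.
Claim 3 — €10,257: deductible met; 30% of €10,257 = €3,077.10. Adding that to €2,072.30 gives €5,149.40, past the €3,500 cap; owner pays only €3,500 − €2,072.30 = €1,427.70.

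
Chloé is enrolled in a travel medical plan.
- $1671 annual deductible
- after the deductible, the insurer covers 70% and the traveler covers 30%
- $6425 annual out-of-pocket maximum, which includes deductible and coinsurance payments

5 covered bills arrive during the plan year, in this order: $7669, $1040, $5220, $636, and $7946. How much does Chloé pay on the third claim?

#1 ($7669): $1671 finishes the deductible; $5998 goes to coinsurance; 30% of $5998 = $1799.40. Cost to traveler: $3470.40. OOP to date $3470.40.
#2 ($1040): 30% coinsurance on $1040 = $312. Cost to traveler: $312. OOP to date $3782.40.
#3 ($5220): deductible met; 30% of $5220 = $1566. Cost to traveler: $1566. OOP to date $5348.40.

$1566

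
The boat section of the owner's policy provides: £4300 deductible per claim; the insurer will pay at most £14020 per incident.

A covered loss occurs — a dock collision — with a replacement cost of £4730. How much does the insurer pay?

£430

Subtract the deductible: £4730 − £4300 = £430.
£430 ≤ £14020, so the limit doesn't bind; insurer pays £430.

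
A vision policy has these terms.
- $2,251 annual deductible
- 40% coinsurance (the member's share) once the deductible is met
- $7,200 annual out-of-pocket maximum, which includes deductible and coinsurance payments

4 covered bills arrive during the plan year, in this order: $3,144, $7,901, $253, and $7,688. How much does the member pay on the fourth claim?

$1,330.20

Bill 1, $3,144: $2,251 finishes the deductible; $893 goes to coinsurance; coinsurance $893 × 40% = $357.20. Member owes $2,608.20 (running OOP $2,608.20).
Bill 2, $7,901: 40% coinsurance on $7,901 = $3,160.40. Member owes $3,160.40 (running OOP $5,768.60).
Bill 3, $253: deductible already satisfied, so member's share is 40% × $253 = $101.20. Member owes $101.20 (running OOP $5,869.80).
Bill 4, $7,688: deductible met; 40% of $7,688 = $3,075.20. That would push OOP to $8,945, over the $7,200 cap, so member pays $7,200 − $5,869.80 = $1,330.20.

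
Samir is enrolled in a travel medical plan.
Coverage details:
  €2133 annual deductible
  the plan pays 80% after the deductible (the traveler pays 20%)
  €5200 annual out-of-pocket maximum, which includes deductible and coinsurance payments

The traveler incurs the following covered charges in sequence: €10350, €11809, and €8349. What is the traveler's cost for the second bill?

€1423.60

#1 (€10350): €2133 to deductible, leaving €8217; 20% of €8217 = €1643.40. Cost to traveler: €3776.40. OOP to date €3776.40.
#2 (€11809): deductible already satisfied, so traveler's share is 20% × €11809 = €2361.80. That would push OOP to €6138.20, over the €5200 cap, so traveler pays €5200 − €3776.40 = €1423.60.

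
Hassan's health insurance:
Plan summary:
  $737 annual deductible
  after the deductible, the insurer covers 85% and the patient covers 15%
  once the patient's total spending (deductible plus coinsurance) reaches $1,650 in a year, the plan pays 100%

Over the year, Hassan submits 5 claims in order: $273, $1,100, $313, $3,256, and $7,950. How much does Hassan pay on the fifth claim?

Claim 1 ($273): fully absorbed by the deductible. Patient pays $273; OOP now $273.
Claim 2 ($1,100): deductible takes $464, $636 remains; patient's 15% is $95.40. Patient pays $559.40; OOP now $832.40.
Claim 3 ($313): 15% coinsurance on $313 = $46.95. Patient pays $46.95; OOP now $879.35.
Claim 4 ($3,256): deductible met; 15% of $3,256 = $488.40. Patient pays $488.40; OOP now $1,367.75.
Claim 5 ($7,950): deductible met; 15% of $7,950 = $1,192.50. OOP would hit $2,560.25 > $1,650, so the cap limits the patient to $1,650 − $1,367.75 = $282.25.

$282.25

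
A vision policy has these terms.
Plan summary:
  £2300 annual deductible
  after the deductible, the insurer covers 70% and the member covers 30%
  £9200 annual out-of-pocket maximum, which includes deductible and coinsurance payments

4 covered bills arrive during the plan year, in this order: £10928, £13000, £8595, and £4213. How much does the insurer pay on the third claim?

Claim 1 — £10928: £2300 to deductible, leaving £8628; member's 30% is £2588.40. Cost to member: £4888.40. OOP to date £4888.40. Insurer: £10928 − £4888.40 = £6039.60.
Claim 2 — £13000: deductible already satisfied, so member's share is 30% × £13000 = £3900. Member pays £3900; OOP now £8788.40. Plan pays £13000 − £3900 = £9100.
Claim 3 — £8595: 30% coinsurance on £8595 = £2578.50. That would push OOP to £11366.90, over the £9200 cap, so member pays £9200 − £8788.40 = £411.60. Plan pays £8595 − £411.60 = £8183.40.

£8183.40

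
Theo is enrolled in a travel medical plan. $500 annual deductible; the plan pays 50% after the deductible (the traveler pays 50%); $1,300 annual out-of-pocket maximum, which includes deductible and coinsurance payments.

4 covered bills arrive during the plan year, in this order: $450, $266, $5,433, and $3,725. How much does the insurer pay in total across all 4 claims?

$8,574

Bill 1, $450: all of it applies to the deductible. Traveler owes $450 (running OOP $450). Insurer: $450 − $450 = $0.
Bill 2, $266: deductible takes $50, $216 remains; coinsurance $216 × 50% = $108. Cost to traveler: $158. OOP to date $608. Insurer: $266 − $158 = $108.
Bill 3, $5,433: 50% coinsurance on $5,433 = $2,716.50. Adding that to $608 gives $3,324.50, past the $1,300 cap; traveler pays only $1,300 − $608 = $692. Plan pays $5,433 − $692 = $4,741.
Bill 4, $3,725: deductible met; 50% of $3,725 = $1,862.50. OOP would hit $3,162.50 > $1,300, so the cap limits the traveler to $1,300 − $1,300 = $0. Insurer: $3,725 − $0 = $3,725.
Insurer total = bills − traveler's total = $9,874 − $1,300 = $8,574.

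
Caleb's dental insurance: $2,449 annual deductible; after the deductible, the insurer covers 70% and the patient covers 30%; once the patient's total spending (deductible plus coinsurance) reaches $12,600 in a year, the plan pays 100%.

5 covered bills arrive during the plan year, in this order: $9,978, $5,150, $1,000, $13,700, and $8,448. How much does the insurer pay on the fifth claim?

$6,510.70

Claim 1 ($9,978): deductible takes $2,449, $7,529 remains; patient's 30% is $2,258.70. Patient pays $4,707.70; OOP now $4,707.70. Plan pays $9,978 − $4,707.70 = $5,270.30.
Claim 2 ($5,150): deductible already satisfied, so patient's share is 30% × $5,150 = $1,545. Patient owes $1,545 (running OOP $6,252.70). Insurer: $5,150 − $1,545 = $3,605.
Claim 3 ($1,000): deductible already satisfied, so patient's share is 30% × $1,000 = $300. Patient owes $300 (running OOP $6,552.70). Plan pays $1,000 − $300 = $700.
Claim 4 ($13,700): 30% coinsurance on $13,700 = $4,110. Cost to patient: $4,110. OOP to date $10,662.70. Insurer: $13,700 − $4,110 = $9,590.
Claim 5 ($8,448): 30% coinsurance on $8,448 = $2,534.40. OOP would hit $13,197.10 > $12,600, so the cap limits the patient to $12,600 − $10,662.70 = $1,937.30. Plan pays $8,448 − $1,937.30 = $6,510.70.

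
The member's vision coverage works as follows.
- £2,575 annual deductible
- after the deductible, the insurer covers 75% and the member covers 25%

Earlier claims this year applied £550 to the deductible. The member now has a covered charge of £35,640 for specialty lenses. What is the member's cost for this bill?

£10,428.75

Remaining deductible: £2,575 − £550 = £2,025.
The remaining £33,615 (= £35,640 − £2,025) moves to coinsurance.
25% of £33,615 = £8,403.75 falls to the member.
Member responsibility: £2,025 + £8,403.75 = £10,428.75.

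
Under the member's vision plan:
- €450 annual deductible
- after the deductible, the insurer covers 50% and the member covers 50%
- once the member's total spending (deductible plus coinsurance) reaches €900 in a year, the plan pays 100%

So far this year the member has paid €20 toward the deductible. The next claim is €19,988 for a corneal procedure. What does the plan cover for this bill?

€19,108

Deductible still to meet: €450 − €20 = €430.
The remaining €19,558 (= €19,988 − €430) moves to coinsurance.
50% of €19,558 = €9,779 falls to the member.
Member responsibility before any cap: €430 + €9,779 = €10,209.
That would bring total out-of-pocket to €10,229, past the €900 cap. The member is capped at €900 − €20 = €880 on this claim.
The plan picks up €19,988 − €880 = €19,108.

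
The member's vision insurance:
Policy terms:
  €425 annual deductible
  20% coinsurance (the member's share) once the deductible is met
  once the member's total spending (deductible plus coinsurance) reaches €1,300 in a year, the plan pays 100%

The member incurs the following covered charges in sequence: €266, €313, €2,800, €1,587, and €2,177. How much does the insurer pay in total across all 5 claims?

Claim 1 (€266): all of it applies to the deductible. Cost to member: €266. OOP to date €266. Insurer: €266 − €266 = €0.
Claim 2 (€313): €159 to deductible, leaving €154; coinsurance €154 × 20% = €30.80. Cost to member: €189.80. OOP to date €455.80. Insurer: €313 − €189.80 = €123.20.
Claim 3 (€2,800): deductible already satisfied, so member's share is 20% × €2,800 = €560. Member pays €560; OOP now €1,015.80. Plan pays €2,800 − €560 = €2,240.
Claim 4 (€1,587): deductible met; 20% of €1,587 = €317.40. Adding that to €1,015.80 gives €1,333.20, past the €1,300 cap; member pays only €1,300 − €1,015.80 = €284.20. Insurer: €1,587 − €284.20 = €1,302.80.
Claim 5 (€2,177): deductible already satisfied, so member's share is 20% × €2,177 = €435.40. OOP would hit €1,735.40 > €1,300, so the cap limits the member to €1,300 − €1,300 = €0. Plan pays €2,177 − €0 = €2,177.
Insurer total = bills − member's total = €7,143 − €1,300 = €5,843.

€5,843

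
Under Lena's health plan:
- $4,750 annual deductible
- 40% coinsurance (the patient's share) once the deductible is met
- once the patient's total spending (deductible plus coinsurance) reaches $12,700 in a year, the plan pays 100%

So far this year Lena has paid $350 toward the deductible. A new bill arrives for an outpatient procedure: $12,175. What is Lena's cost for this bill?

$7,510

Deductible still to meet: $4,750 − $350 = $4,400.
The remaining $7,775 (= $12,175 − $4,400) moves to coinsurance.
Patient's 40% share of $7,775 is $3,110.
That puts the patient's cost at $4,400 + $3,110 = $7,510 before any cap.
Cumulative spending $350 + $7,510 = $7,860 stays under the $12,700 maximum.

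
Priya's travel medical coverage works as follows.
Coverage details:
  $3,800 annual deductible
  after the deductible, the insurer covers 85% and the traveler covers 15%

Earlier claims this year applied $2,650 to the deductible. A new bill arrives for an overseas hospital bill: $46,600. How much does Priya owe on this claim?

$7,967.50

Deductible still to meet: $3,800 − $2,650 = $1,150.
The remaining $45,450 (= $46,600 − $1,150) moves to coinsurance.
Traveler's 15% share of $45,450 is $6,817.50.
So the traveler owes $1,150 + $6,817.50 = $7,967.50.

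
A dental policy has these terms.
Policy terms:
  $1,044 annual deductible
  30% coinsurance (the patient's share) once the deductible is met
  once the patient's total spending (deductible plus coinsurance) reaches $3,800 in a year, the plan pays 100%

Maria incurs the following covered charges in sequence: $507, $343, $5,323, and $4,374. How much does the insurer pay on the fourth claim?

Claim 1 — $507: entire amount goes to the deductible. Patient pays $507; OOP now $507. Plan pays $507 − $507 = $0.
Claim 2 — $343: entire amount goes to the deductible. Cost to patient: $343. OOP to date $850. Plan pays $343 − $343 = $0.
Claim 3 — $5,323: $194 to deductible, leaving $5,129; 30% of $5,129 = $1,538.70. Patient owes $1,732.70 (running OOP $2,582.70). Insurer: $5,323 − $1,732.70 = $3,590.30.
Claim 4 — $4,374: deductible already satisfied, so patient's share is 30% × $4,374 = $1,312.20. That would push OOP to $3,894.90, over the $3,800 cap, so patient pays $3,800 − $2,582.70 = $1,217.30. Insurer: $4,374 − $1,217.30 = $3,156.70.

$3,156.70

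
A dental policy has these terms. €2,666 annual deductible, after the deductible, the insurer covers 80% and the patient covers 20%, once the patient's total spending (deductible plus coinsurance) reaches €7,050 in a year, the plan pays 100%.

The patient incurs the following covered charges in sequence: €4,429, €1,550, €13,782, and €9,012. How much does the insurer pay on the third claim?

Claim 1 (€4,429): €2,666 finishes the deductible; €1,763 goes to coinsurance; 20% of €1,763 = €352.60. Patient pays €3,018.60; OOP now €3,018.60. Plan pays €4,429 − €3,018.60 = €1,410.40.
Claim 2 (€1,550): deductible already satisfied, so patient's share is 20% × €1,550 = €310. Patient pays €310; OOP now €3,328.60. Plan pays €1,550 − €310 = €1,240.
Claim 3 (€13,782): deductible already satisfied, so patient's share is 20% × €13,782 = €2,756.40. Patient owes €2,756.40 (running OOP €6,085). Plan pays €13,782 − €2,756.40 = €11,025.60.

€11,025.60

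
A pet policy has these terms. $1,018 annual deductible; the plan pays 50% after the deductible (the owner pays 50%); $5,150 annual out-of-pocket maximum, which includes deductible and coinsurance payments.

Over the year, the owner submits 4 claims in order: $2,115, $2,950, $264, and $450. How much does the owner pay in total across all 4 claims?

$3,398.50

Claim 1 — $2,115: $1,018 finishes the deductible; $1,097 goes to coinsurance; owner's 50% is $548.50. Cost to owner: $1,566.50. OOP to date $1,566.50.
Claim 2 — $2,950: deductible met; 50% of $2,950 = $1,475. Cost to owner: $1,475. OOP to date $3,041.50.
Claim 3 — $264: 50% coinsurance on $264 = $132. Cost to owner: $132. OOP to date $3,173.50.
Claim 4 — $450: deductible met; 50% of $450 = $225. Cost to owner: $225. OOP to date $3,398.50.
Total paid by the owner: $1,566.50 + $1,475 + $132 + $225 = $3,398.50.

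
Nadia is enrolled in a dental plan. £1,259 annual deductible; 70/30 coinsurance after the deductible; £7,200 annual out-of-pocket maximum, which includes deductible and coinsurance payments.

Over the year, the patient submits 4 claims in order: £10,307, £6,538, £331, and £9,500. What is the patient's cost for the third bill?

£99.30

Bill 1, £10,307: £1,259 to deductible, leaving £9,048; patient's 30% is £2,714.40. Cost to patient: £3,973.40. OOP to date £3,973.40.
Bill 2, £6,538: 30% coinsurance on £6,538 = £1,961.40. Patient pays £1,961.40; OOP now £5,934.80.
Bill 3, £331: deductible met; 30% of £331 = £99.30. Cost to patient: £99.30. OOP to date £6,034.10.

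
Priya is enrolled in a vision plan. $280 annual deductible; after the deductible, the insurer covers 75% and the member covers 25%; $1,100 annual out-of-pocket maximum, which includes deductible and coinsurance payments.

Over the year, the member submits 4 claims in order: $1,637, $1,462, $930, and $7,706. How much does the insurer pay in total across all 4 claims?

Bill 1, $1,637: $280 to deductible, leaving $1,357; coinsurance $1,357 × 25% = $339.25. Member owes $619.25 (running OOP $619.25). Insurer: $1,637 − $619.25 = $1,017.75.
Bill 2, $1,462: deductible already satisfied, so member's share is 25% × $1,462 = $365.50. Member pays $365.50; OOP now $984.75. Insurer: $1,462 − $365.50 = $1,096.50.
Bill 3, $930: deductible met; 25% of $930 = $232.50. That would push OOP to $1,217.25, over the $1,100 cap, so member pays $1,100 − $984.75 = $115.25. Insurer: $930 − $115.25 = $814.75.
Bill 4, $7,706: deductible already satisfied, so member's share is 25% × $7,706 = $1,926.50. OOP would hit $3,026.50 > $1,100, so the cap limits the member to $1,100 − $1,100 = $0. Plan pays $7,706 − $0 = $7,706.
Insurer total = bills − member's total = $11,735 − $1,100 = $10,635.

$10,635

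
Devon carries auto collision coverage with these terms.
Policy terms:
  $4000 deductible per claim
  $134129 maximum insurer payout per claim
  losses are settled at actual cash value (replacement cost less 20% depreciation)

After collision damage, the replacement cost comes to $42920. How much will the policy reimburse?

$30336

Depreciate 20%: the covered value is $42920 × 0.8 = $34336.
Less the $4000 deductible: $34336 − $4000 = $30336.
That's under the $134129 cap, so the insurer reimburses the full $30336.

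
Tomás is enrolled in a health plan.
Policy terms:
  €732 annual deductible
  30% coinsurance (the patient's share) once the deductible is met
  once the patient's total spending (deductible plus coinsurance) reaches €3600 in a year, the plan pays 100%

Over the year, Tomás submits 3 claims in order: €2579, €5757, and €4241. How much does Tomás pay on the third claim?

€586.80

Bill 1, €2579: €732 finishes the deductible; €1847 goes to coinsurance; patient's 30% is €554.10. Patient pays €1286.10; OOP now €1286.10.
Bill 2, €5757: 30% coinsurance on €5757 = €1727.10. Patient pays €1727.10; OOP now €3013.20.
Bill 3, €4241: deductible already satisfied, so patient's share is 30% × €4241 = €1272.30. That would push OOP to €4285.50, over the €3600 cap, so patient pays €3600 − €3013.20 = €586.80.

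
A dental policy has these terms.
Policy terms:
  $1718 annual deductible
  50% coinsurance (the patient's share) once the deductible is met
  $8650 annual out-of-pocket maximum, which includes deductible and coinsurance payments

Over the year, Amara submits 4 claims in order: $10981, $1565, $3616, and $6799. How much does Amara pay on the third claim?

Bill 1, $10981: deductible takes $1718, $9263 remains; patient's 50% is $4631.50. Cost to patient: $6349.50. OOP to date $6349.50.
Bill 2, $1565: deductible met; 50% of $1565 = $782.50. Cost to patient: $782.50. OOP to date $7132.
Bill 3, $3616: deductible already satisfied, so patient's share is 50% × $3616 = $1808. That would push OOP to $8940, over the $8650 cap, so patient pays $8650 − $7132 = $1518.

$1518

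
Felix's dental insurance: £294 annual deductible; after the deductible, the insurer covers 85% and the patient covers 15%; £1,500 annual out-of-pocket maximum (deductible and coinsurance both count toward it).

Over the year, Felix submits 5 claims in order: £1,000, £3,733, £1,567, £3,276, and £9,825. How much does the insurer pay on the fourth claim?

£2,970.90

Bill 1, £1,000: £294 to deductible, leaving £706; patient's 15% is £105.90. Patient pays £399.90; OOP now £399.90. Insurer: £1,000 − £399.90 = £600.10.
Bill 2, £3,733: deductible met; 15% of £3,733 = £559.95. Patient pays £559.95; OOP now £959.85. Plan pays £3,733 − £559.95 = £3,173.05.
Bill 3, £1,567: deductible already satisfied, so patient's share is 15% × £1,567 = £235.05. Cost to patient: £235.05. OOP to date £1,194.90. Plan pays £1,567 − £235.05 = £1,331.95.
Bill 4, £3,276: deductible already satisfied, so patient's share is 15% × £3,276 = £491.40. Adding that to £1,194.90 gives £1,686.30, past the £1,500 cap; patient pays only £1,500 − £1,194.90 = £305.10. Plan pays £3,276 − £305.10 = £2,970.90.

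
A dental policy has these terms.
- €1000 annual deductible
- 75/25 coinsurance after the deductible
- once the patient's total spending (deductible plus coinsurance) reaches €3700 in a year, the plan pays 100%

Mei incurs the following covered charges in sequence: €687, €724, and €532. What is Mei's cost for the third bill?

€133

Claim 1 (€687): entire amount goes to the deductible. Patient pays €687; OOP now €687.
Claim 2 (€724): €313 finishes the deductible; €411 goes to coinsurance; 25% of €411 = €102.75. Patient pays €415.75; OOP now €1102.75.
Claim 3 (€532): deductible met; 25% of €532 = €133. Patient owes €133 (running OOP €1235.75).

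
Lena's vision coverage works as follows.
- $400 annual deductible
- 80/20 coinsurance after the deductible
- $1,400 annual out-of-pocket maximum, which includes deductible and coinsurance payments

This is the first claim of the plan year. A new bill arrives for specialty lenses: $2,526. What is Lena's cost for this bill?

$825.20

The full $400 deductible is still open; $400 of this bill applies to it.
The remaining $2,126 (= $2,526 − $400) moves to coinsurance.
Member's 20% share of $2,126 is $425.20.
Member responsibility before any cap: $400 + $425.20 = $825.20.
Cumulative spending $0 + $825.20 = $825.20 stays under the $1,400 maximum.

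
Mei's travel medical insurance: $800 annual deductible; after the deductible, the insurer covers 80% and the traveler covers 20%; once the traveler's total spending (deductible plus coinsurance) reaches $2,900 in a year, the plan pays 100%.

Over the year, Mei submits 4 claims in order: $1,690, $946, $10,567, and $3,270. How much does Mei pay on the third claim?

$1,732.80

Bill 1, $1,690: deductible takes $800, $890 remains; 20% of $890 = $178. Cost to traveler: $978. OOP to date $978.
Bill 2, $946: deductible already satisfied, so traveler's share is 20% × $946 = $189.20. Traveler pays $189.20; OOP now $1,167.20.
Bill 3, $10,567: deductible already satisfied, so traveler's share is 20% × $10,567 = $2,113.40. Adding that to $1,167.20 gives $3,280.60, past the $2,900 cap; traveler pays only $2,900 − $1,167.20 = $1,732.80.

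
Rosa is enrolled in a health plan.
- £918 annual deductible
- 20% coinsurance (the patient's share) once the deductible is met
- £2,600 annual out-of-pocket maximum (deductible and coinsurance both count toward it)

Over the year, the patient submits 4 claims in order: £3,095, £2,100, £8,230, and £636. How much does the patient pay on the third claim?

£826.60

Claim 1 — £3,095: £918 to deductible, leaving £2,177; coinsurance £2,177 × 20% = £435.40. Cost to patient: £1,353.40. OOP to date £1,353.40.
Claim 2 — £2,100: deductible already satisfied, so patient's share is 20% × £2,100 = £420. Cost to patient: £420. OOP to date £1,773.40.
Claim 3 — £8,230: deductible met; 20% of £8,230 = £1,646. OOP would hit £3,419.40 > £2,600, so the cap limits the patient to £2,600 − £1,773.40 = £826.60.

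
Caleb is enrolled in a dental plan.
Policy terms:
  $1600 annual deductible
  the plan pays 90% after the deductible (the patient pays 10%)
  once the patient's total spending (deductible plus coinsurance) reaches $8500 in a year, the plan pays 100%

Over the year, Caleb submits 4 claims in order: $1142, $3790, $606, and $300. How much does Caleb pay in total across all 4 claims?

Claim 1 ($1142): all of it applies to the deductible. Patient owes $1142 (running OOP $1142).
Claim 2 ($3790): $458 finishes the deductible; $3332 goes to coinsurance; patient's 10% is $333.20. Cost to patient: $791.20. OOP to date $1933.20.
Claim 3 ($606): 10% coinsurance on $606 = $60.60. Patient pays $60.60; OOP now $1993.80.
Claim 4 ($300): deductible already satisfied, so patient's share is 10% × $300 = $30. Cost to patient: $30. OOP to date $2023.80.
Total paid by the patient: $1142 + $791.20 + $60.60 + $30 = $2023.80.

$2023.80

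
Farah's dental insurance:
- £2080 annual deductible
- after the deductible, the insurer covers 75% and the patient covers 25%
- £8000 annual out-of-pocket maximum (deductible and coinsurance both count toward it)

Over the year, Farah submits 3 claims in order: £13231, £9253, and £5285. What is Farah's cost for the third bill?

£819

#1 (£13231): deductible takes £2080, £11151 remains; 25% of £11151 = £2787.75. Patient owes £4867.75 (running OOP £4867.75).
#2 (£9253): deductible met; 25% of £9253 = £2313.25. Patient pays £2313.25; OOP now £7181.
#3 (£5285): deductible met; 25% of £5285 = £1321.25. Adding that to £7181 gives £8502.25, past the £8000 cap; patient pays only £8000 − £7181 = £819.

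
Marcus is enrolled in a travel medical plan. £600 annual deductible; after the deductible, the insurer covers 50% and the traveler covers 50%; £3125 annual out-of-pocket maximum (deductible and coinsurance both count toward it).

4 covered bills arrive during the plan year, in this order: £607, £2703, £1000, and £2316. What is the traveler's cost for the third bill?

Claim 1 — £607: deductible takes £600, £7 remains; 50% of £7 = £3.50. Traveler owes £603.50 (running OOP £603.50).
Claim 2 — £2703: 50% coinsurance on £2703 = £1351.50. Traveler owes £1351.50 (running OOP £1955).
Claim 3 — £1000: deductible already satisfied, so traveler's share is 50% × £1000 = £500. Cost to traveler: £500. OOP to date £2455.

£500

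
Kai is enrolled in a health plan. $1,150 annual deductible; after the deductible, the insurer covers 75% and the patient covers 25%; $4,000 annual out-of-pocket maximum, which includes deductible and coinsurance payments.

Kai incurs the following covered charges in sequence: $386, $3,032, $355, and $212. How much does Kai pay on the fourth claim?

Claim 1 — $386: fully absorbed by the deductible. Patient pays $386; OOP now $386.
Claim 2 — $3,032: $764 to deductible, leaving $2,268; patient's 25% is $567. Patient pays $1,331; OOP now $1,717.
Claim 3 — $355: deductible already satisfied, so patient's share is 25% × $355 = $88.75. Patient owes $88.75 (running OOP $1,805.75).
Claim 4 — $212: deductible already satisfied, so patient's share is 25% × $212 = $53. Cost to patient: $53. OOP to date $1,858.75.

$53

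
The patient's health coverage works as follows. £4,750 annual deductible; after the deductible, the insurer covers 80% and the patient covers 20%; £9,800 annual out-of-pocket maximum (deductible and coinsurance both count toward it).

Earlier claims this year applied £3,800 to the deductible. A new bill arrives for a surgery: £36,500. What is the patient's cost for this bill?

£6,000

£3,800 of the £4,750 deductible is already met, leaving £950.
That leaves £36,500 − £950 = £35,550 for coinsurance.
Patient's 20% share of £35,550 is £7,110.
So the patient owes £950 + £7,110 = £8,060 before any cap.
Year-to-date out-of-pocket would reach £3,800 + £8,060 = £11,860, above the £9,800 maximum, so the patient pays only £9,800 − £3,800 = £6,000.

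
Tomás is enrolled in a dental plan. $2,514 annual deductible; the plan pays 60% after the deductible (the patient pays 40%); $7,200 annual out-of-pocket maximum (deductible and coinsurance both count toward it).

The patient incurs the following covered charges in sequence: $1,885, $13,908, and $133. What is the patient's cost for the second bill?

$5,315

#1 ($1,885): entire amount goes to the deductible. Patient pays $1,885; OOP now $1,885.
#2 ($13,908): $629 finishes the deductible; $13,279 goes to coinsurance; patient's 40% is $5,311.60. Together that's $629 + $5,311.60 = $5,940.60. OOP would hit $7,825.60 > $7,200, so the cap limits the patient to $7,200 − $1,885 = $5,315.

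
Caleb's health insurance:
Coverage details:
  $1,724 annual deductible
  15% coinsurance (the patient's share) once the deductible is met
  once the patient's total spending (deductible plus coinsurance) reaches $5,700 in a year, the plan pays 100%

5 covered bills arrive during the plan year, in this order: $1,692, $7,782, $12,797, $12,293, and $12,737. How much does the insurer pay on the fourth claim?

Claim 1 ($1,692): entire amount goes to the deductible. Patient pays $1,692; OOP now $1,692. Insurer: $1,692 − $1,692 = $0.
Claim 2 ($7,782): $32 finishes the deductible; $7,750 goes to coinsurance; patient's 15% is $1,162.50. Patient pays $1,194.50; OOP now $2,886.50. Plan pays $7,782 − $1,194.50 = $6,587.50.
Claim 3 ($12,797): deductible met; 15% of $12,797 = $1,919.55. Cost to patient: $1,919.55. OOP to date $4,806.05. Plan pays $12,797 − $1,919.55 = $10,877.45.
Claim 4 ($12,293): deductible already satisfied, so patient's share is 15% × $12,293 = $1,843.95. Adding that to $4,806.05 gives $6,650, past the $5,700 cap; patient pays only $5,700 − $4,806.05 = $893.95. Insurer: $12,293 − $893.95 = $11,399.05.

$11,399.05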